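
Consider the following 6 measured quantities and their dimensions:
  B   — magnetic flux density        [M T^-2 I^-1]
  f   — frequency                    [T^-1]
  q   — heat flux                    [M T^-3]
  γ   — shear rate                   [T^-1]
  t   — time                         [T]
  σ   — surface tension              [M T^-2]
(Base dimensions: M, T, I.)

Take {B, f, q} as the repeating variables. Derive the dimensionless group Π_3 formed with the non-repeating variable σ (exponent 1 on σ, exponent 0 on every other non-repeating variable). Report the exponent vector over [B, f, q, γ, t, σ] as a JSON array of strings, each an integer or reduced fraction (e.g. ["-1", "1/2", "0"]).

Dimensional matrix (M×T×I by B×f×q×γ×t×σ):
  M: [ 1  0  1  0  0  1]
  T: [-2 -1 -3 -1  1 -2]
  I: [-1  0  0  0  0  0]
Echelon form has 3 nonzero rows (pivots: B,f,q)
Pivot set = {B,f,q}, free = {γ,t,σ}
RREF:
  r0: [   1    0    0    0    0    0]
  r1: [   0    1    0    1   -1   -1]
  r2: [   0    0    1    0    0    1]
Fix exponent of σ at 1, γ at 0, t at 0; solve each RREF row for its pivot's exponent:
  r0: exp(B) + (0)·1 = 0 ⇒ exp(B) = 0
  r1: exp(f) + (-1)·1 = 0 ⇒ exp(f) = 1
  r2: exp(q) + (1)·1 = 0 ⇒ exp(q) = -1
Π_3 = f · q^-1 · σ

["0", "1", "-1", "0", "0", "1"]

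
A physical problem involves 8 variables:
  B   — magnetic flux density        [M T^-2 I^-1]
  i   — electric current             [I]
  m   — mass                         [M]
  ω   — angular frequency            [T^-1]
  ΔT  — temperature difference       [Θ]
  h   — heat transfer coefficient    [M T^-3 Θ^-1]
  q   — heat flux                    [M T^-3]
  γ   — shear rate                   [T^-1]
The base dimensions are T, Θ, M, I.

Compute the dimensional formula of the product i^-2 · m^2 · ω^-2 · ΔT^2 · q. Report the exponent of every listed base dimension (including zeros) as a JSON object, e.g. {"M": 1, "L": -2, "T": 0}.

{"T": -1, "Θ": 2, "M": 3, "I": -2}

Exponent matrix [T,Θ,M,I] × [B,i,m,ω,ΔT,h,q,γ]:
  T: [-2  0  0 -1  0 -3 -3 -1]
  Θ: [ 0  0  0  0  1 -1  0  0]
  M: [ 1  0  1  0  0  1  1  0]
  I: [-1  1  0  0  0  0  0  0]
  [T]: (-2)·0+(2)·0+(-2)·-1+(2)·0+(1)·-3 = -1
  [Θ]: (-2)·0+(2)·0+(-2)·0+(2)·1+(1)·0 = 2
  [M]: (-2)·0+(2)·1+(-2)·0+(2)·0+(1)·1 = 3
  [I]: (-2)·1+(2)·0+(-2)·0+(2)·0+(1)·0 = -2
⇒ T^-1 Θ^2 M^3 I^-2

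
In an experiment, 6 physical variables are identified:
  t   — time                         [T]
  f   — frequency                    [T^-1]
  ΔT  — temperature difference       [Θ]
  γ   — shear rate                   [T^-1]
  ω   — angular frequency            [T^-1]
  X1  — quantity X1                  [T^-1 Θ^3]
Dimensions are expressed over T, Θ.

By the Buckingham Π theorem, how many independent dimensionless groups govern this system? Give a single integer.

Dimensional matrix (T×Θ by t×f×ΔT×γ×ω×X1):
  T: [ 1 -1  0 -1 -1 -1]
  Θ: [ 0  0  1  0  0  3]
Row reduction gives pivot columns t,ΔT; rank = 2
n=6, r=2 ⇒ 4 dimensionless groups

4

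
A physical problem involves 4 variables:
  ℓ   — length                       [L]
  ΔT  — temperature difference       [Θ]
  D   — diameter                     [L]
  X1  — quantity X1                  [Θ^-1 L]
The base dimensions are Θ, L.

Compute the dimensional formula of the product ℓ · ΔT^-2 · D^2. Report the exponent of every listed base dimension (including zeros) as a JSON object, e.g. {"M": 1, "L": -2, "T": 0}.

Dimensional matrix (Θ×L by ℓ×ΔT×D×X1):
  Θ: [ 0  1  0 -1]
  L: [ 1  0  1  1]
  [Θ]: (1)·0+(-2)·1+(2)·0 = -2
  [L]: (1)·1+(-2)·0+(2)·1 = 3
⇒ Θ^-2 L^3

{"Θ": -2, "L": 3}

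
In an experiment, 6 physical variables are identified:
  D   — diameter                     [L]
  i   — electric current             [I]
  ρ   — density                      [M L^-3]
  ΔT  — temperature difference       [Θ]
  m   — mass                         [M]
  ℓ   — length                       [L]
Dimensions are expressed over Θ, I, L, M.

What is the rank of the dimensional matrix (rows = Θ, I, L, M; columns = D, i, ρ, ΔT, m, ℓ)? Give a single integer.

4

Write exponents as rows Θ,I,L,M / cols D,i,ρ,ΔT,m,ℓ:
  Θ: [ 0  0  0  1  0  0]
  I: [ 0  1  0  0  0  0]
  L: [ 1  0 -3  0  0  1]
  M: [ 0  0  1  0  1  0]
RREF → pivots at {D,i,ρ,ΔT} ⇒ r = 4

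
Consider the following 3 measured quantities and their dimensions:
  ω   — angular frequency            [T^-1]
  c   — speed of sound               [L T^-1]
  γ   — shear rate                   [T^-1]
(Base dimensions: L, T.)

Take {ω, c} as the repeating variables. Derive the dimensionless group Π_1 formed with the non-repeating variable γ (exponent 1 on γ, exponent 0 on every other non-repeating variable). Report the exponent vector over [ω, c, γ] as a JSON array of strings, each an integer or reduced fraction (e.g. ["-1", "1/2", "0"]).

["-1", "0", "1"]

Exponent matrix [L,T] × [ω,c,γ]:
  L: [ 0  1  0]
  T: [-1 -1 -1]
RREF → pivots at {ω,c} ⇒ r = 2
Pivot set = {ω,c}, free = {γ}
RREF:
  r0: [   1    0    1]
  r1: [   0    1    0]
Fix exponent of γ at 1; solve each RREF row for its pivot's exponent:
  r0: exp(ω) + (1)·1 = 0 ⇒ exp(ω) = -1
  r1: exp(c) + (0)·1 = 0 ⇒ exp(c) = 0
Π_1 = ω^-1 · γ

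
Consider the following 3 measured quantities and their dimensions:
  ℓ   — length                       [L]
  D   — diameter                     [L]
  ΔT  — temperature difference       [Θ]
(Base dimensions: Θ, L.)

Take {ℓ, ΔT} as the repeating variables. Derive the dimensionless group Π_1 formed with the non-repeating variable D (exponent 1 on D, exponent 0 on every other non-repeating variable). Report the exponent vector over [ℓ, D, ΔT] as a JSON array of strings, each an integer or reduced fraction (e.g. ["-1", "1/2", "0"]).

Dimensional matrix (Θ×L by ℓ×D×ΔT):
  Θ: [ 0  0  1]
  L: [ 1  1  0]
Echelon form has 2 nonzero rows (pivots: ℓ,ΔT)
Pivot set = {ℓ,ΔT}, free = {D}
RREF:
  r0: [   1    1    0]
  r1: [   0    0    1]
Fix exponent of D at 1; solve each RREF row for its pivot's exponent:
  r0: exp(ℓ) + (1)·1 = 0 ⇒ exp(ℓ) = -1
  r1: exp(ΔT) + (0)·1 = 0 ⇒ exp(ΔT) = 0
Π_1 = ℓ^-1 · D

["-1", "1", "0"]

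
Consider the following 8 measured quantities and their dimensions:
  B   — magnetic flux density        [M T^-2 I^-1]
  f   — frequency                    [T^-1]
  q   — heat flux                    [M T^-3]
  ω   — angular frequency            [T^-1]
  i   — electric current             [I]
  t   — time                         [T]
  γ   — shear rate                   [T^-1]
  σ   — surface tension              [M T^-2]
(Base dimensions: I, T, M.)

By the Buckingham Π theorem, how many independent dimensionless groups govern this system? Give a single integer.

Dimensional matrix (I×T×M by B×f×q×ω×i×t×γ×σ):
  I: [-1  0  0  0  1  0  0  0]
  T: [-2 -1 -3 -1  0  1 -1 -2]
  M: [ 1  0  1  0  0  0  0  1]
Row reduction gives pivot columns B,f,q; rank = 3
Π count = n − r = 8 − 3 = 5

5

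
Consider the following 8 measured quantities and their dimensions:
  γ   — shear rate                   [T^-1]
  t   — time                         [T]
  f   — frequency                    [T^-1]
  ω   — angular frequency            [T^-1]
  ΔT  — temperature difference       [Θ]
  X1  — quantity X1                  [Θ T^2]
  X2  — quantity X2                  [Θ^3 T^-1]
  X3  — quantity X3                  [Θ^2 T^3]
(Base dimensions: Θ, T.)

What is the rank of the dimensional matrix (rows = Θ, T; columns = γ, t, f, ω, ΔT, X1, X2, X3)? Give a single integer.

Write exponents as rows Θ,T / cols γ,t,f,ω,ΔT,X1,X2,X3:
  Θ: [ 0  0  0  0  1  1  3  2]
  T: [-1  1 -1 -1  0  2 -1  3]
RREF → pivots at {γ,ΔT} ⇒ r = 2

2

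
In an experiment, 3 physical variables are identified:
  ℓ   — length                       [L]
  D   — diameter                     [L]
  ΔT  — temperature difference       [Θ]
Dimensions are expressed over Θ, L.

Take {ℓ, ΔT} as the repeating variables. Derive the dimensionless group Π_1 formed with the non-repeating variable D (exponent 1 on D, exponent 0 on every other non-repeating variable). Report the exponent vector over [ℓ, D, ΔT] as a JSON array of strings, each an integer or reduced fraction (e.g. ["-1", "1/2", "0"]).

["-1", "1", "0"]

Exponent matrix [Θ,L] × [ℓ,D,ΔT]:
  Θ: [ 0  0  1]
  L: [ 1  1  0]
RREF → pivots at {ℓ,ΔT} ⇒ r = 2
Pivot set = {ℓ,ΔT}, free = {D}
RREF:
  r0: [   1    1    0]
  r1: [   0    0    1]
Fix exponent of D at 1; solve each RREF row for its pivot's exponent:
  r0: exp(ℓ) + (1)·1 = 0 ⇒ exp(ℓ) = -1
  r1: exp(ΔT) + (0)·1 = 0 ⇒ exp(ΔT) = 0
Π_1 = ℓ^-1 · D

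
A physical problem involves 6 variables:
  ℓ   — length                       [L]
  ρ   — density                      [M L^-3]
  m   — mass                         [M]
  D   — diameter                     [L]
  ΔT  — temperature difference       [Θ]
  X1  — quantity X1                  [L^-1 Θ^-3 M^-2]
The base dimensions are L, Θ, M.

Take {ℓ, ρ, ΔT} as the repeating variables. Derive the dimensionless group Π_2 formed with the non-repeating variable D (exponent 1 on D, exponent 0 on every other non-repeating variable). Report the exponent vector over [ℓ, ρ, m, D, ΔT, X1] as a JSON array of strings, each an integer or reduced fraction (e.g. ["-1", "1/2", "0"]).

["-1", "0", "0", "1", "0", "0"]

Write exponents as rows L,Θ,M / cols ℓ,ρ,m,D,ΔT,X1:
  L: [ 1 -3  0  1  0 -1]
  Θ: [ 0  0  0  0  1 -3]
  M: [ 0  1  1  0  0 -2]
RREF → pivots at {ℓ,ρ,ΔT} ⇒ r = 3
Repeat: ℓ,ρ,ΔT; free: m,D,X1
RREF:
  r0: [   1    0    3    1    0   -7]
  r1: [   0    1    1    0    0   -2]
  r2: [   0    0    0    0    1   -3]
Fix exponent of D at 1, m at 0, X1 at 0; solve each RREF row for its pivot's exponent:
  r0: exp(ℓ) + (1)·1 = 0 ⇒ exp(ℓ) = -1
  r1: exp(ρ) + (0)·1 = 0 ⇒ exp(ρ) = 0
  r2: exp(ΔT) + (0)·1 = 0 ⇒ exp(ΔT) = 0
Π_2 = ℓ^-1 · D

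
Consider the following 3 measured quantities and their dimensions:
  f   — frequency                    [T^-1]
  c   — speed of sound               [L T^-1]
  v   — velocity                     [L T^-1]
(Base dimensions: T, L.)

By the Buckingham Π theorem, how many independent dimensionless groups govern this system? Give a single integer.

Exponent matrix [T,L] × [f,c,v]:
  T: [-1 -1 -1]
  L: [ 0  1  1]
Row reduction gives pivot columns f,c; rank = 2
n=3, r=2 ⇒ 1 dimensionless group

1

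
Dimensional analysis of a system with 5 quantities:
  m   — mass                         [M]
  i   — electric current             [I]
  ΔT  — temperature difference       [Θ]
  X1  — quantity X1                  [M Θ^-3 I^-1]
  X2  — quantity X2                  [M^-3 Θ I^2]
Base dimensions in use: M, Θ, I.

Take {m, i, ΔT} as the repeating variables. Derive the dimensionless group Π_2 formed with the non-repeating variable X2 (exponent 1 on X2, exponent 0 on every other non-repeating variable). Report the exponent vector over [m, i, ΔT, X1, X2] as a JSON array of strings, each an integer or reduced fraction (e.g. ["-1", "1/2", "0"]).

Dimensional matrix (M×Θ×I by m×i×ΔT×X1×X2):
  M: [ 1  0  0  1 -3]
  Θ: [ 0  0  1 -3  1]
  I: [ 0  1  0 -1  2]
RREF → pivots at {m,i,ΔT} ⇒ r = 3
Repeat: m,i,ΔT; free: X1,X2
RREF:
  r0: [   1    0    0    1   -3]
  r1: [   0    1    0   -1    2]
  r2: [   0    0    1   -3    1]
Fix exponent of X2 at 1, X1 at 0; solve each RREF row for its pivot's exponent:
  r0: exp(m) + (-3)·1 = 0 ⇒ exp(m) = 3
  r1: exp(i) + (2)·1 = 0 ⇒ exp(i) = -2
  r2: exp(ΔT) + (1)·1 = 0 ⇒ exp(ΔT) = -1
Π_2 = m^3 · i^-2 · ΔT^-1 · X2

["3", "-2", "-1", "0", "1"]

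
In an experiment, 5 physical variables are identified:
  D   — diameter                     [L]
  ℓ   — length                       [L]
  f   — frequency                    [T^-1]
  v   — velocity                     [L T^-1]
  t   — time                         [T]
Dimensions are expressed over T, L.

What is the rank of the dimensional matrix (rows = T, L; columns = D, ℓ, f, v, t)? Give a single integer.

Dimensional matrix (T×L by D×ℓ×f×v×t):
  T: [ 0  0 -1 -1  1]
  L: [ 1  1  0  1  0]
RREF → pivots at {D,f} ⇒ r = 2

2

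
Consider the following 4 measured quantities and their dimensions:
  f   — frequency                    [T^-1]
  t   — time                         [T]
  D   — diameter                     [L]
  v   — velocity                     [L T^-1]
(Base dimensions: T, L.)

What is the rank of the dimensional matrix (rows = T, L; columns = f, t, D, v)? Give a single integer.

Write exponents as rows T,L / cols f,t,D,v:
  T: [-1  1  0 -1]
  L: [ 0  0  1  1]
Echelon form has 2 nonzero rows (pivots: f,D)

2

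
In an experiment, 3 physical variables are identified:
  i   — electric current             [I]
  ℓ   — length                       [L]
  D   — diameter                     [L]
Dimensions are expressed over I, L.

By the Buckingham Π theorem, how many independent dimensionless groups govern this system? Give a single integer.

1

Write exponents as rows I,L / cols i,ℓ,D:
  I: [ 1  0  0]
  L: [ 0  1  1]
RREF → pivots at {i,ℓ} ⇒ r = 2
Π count = n − r = 3 − 2 = 1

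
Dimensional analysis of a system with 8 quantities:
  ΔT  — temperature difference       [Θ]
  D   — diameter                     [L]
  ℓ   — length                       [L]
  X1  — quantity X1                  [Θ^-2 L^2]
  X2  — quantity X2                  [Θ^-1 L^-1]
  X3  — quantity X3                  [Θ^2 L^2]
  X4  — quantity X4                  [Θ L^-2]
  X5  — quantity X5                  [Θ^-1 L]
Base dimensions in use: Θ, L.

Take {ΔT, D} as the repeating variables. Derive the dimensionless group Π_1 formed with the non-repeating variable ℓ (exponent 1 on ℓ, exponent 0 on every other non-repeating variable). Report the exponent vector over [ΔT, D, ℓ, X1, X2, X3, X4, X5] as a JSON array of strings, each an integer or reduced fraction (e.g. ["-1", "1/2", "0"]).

Write exponents as rows Θ,L / cols ΔT,D,ℓ,X1,X2,X3,X4,X5:
  Θ: [ 1  0  0 -2 -1  2  1 -1]
  L: [ 0  1  1  2 -1  2 -2  1]
Row reduction gives pivot columns ΔT,D; rank = 2
Repeat: ΔT,D; free: ℓ,X1,X2,X3,X4,X5
RREF:
  r0: [   1    0    0   -2   -1    2    1   -1]
  r1: [   0    1    1    2   -1    2   -2    1]
Fix exponent of ℓ at 1, X1 at 0, X2 at 0, X3 at 0, X4 at 0, X5 at 0; solve each RREF row for its pivot's exponent:
  r0: exp(ΔT) + (0)·1 = 0 ⇒ exp(ΔT) = 0
  r1: exp(D) + (1)·1 = 0 ⇒ exp(D) = -1
Π_1 = D^-1 · ℓ

["0", "-1", "1", "0", "0", "0", "0", "0"]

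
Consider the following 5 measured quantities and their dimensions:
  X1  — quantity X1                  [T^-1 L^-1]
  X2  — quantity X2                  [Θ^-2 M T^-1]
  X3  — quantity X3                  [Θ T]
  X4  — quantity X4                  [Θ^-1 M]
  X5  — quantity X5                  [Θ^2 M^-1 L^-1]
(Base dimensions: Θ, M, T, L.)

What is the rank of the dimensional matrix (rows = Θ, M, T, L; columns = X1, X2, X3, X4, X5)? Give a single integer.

Write exponents as rows Θ,M,T,L / cols X1,X2,X3,X4,X5:
  Θ: [ 0 -2  1 -1  2]
  M: [ 0  1  0  1 -1]
  T: [-1 -1  1  0  0]
  L: [-1  0  0  0 -1]
Echelon form has 3 nonzero rows (pivots: X1,X2,X3)

3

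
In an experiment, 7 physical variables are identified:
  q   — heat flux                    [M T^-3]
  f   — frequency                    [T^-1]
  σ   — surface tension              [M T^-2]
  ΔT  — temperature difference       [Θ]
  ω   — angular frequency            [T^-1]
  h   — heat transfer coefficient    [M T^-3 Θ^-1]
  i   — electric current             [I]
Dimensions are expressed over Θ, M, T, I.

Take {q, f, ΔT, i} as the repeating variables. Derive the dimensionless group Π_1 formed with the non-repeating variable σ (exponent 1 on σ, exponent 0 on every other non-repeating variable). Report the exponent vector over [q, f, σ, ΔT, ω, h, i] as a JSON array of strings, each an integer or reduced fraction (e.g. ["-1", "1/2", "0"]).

Write exponents as rows Θ,M,T,I / cols q,f,σ,ΔT,ω,h,i:
  Θ: [ 0  0  0  1  0 -1  0]
  M: [ 1  0  1  0  0  1  0]
  T: [-3 -1 -2  0 -1 -3  0]
  I: [ 0  0  0  0  0  0  1]
RREF → pivots at {q,f,ΔT,i} ⇒ r = 4
Pivot set = {q,f,ΔT,i}, free = {σ,ω,h}
RREF:
  r0: [   1    0    1    0    0    1    0]
  r1: [   0    1   -1    0    1    0    0]
  r2: [   0    0    0    1    0   -1    0]
  r3: [   0    0    0    0    0    0    1]
Fix exponent of σ at 1, ω at 0, h at 0; solve each RREF row for its pivot's exponent:
  r0: exp(q) + (1)·1 = 0 ⇒ exp(q) = -1
  r1: exp(f) + (-1)·1 = 0 ⇒ exp(f) = 1
  r2: exp(ΔT) + (0)·1 = 0 ⇒ exp(ΔT) = 0
  r3: exp(i) + (0)·1 = 0 ⇒ exp(i) = 0
Π_1 = q^-1 · f · σ

["-1", "1", "1", "0", "0", "0", "0"]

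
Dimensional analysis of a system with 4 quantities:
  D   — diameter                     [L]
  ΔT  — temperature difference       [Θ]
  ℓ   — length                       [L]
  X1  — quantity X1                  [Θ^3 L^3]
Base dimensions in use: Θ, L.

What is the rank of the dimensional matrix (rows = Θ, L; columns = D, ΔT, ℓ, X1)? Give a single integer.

2

Exponent matrix [Θ,L] × [D,ΔT,ℓ,X1]:
  Θ: [ 0  1  0  3]
  L: [ 1  0  1  3]
RREF → pivots at {D,ΔT} ⇒ r = 2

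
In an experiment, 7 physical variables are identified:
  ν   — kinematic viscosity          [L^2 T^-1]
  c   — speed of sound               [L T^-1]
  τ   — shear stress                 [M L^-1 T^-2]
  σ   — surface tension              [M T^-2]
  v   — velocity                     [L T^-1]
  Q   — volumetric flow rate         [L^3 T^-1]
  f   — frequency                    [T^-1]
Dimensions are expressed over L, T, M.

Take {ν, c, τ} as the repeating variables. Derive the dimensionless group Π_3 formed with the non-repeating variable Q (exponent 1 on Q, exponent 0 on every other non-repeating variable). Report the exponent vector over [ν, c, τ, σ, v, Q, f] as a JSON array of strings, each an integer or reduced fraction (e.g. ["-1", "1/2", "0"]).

Dimensional matrix (L×T×M by ν×c×τ×σ×v×Q×f):
  L: [ 2  1 -1  0  1  3  0]
  T: [-1 -1 -2 -2 -1 -1 -1]
  M: [ 0  0  1  1  0  0  0]
Row reduction gives pivot columns ν,c,τ; rank = 3
Pivot set = {ν,c,τ}, free = {σ,v,Q,f}
RREF:
  r0: [   1    0    0    1    0    2   -1]
  r1: [   0    1    0   -1    1   -1    2]
  r2: [   0    0    1    1    0    0    0]
Fix exponent of Q at 1, σ at 0, v at 0, f at 0; solve each RREF row for its pivot's exponent:
  r0: exp(ν) + (2)·1 = 0 ⇒ exp(ν) = -2
  r1: exp(c) + (-1)·1 = 0 ⇒ exp(c) = 1
  r2: exp(τ) + (0)·1 = 0 ⇒ exp(τ) = 0
Π_3 = ν^-2 · c · Q

["-2", "1", "0", "0", "0", "1", "0"]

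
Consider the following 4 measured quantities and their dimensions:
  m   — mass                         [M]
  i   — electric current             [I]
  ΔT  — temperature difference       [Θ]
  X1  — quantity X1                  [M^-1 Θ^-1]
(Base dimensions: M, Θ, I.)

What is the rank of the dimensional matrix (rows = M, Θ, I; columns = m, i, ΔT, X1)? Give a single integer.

Exponent matrix [M,Θ,I] × [m,i,ΔT,X1]:
  M: [ 1  0  0 -1]
  Θ: [ 0  0  1 -1]
  I: [ 0  1  0  0]
RREF → pivots at {m,i,ΔT} ⇒ r = 3

3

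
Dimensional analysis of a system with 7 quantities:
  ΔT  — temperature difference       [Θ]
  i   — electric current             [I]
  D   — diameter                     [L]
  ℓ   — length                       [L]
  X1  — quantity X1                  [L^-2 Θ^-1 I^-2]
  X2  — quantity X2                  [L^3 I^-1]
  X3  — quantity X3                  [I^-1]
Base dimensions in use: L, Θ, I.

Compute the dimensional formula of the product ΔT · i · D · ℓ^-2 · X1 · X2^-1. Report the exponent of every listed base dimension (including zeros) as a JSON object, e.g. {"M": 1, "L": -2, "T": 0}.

Write exponents as rows L,Θ,I / cols ΔT,i,D,ℓ,X1,X2,X3:
  L: [ 0  0  1  1 -2  3  0]
  Θ: [ 1  0  0  0 -1  0  0]
  I: [ 0  1  0  0 -2 -1 -1]
  [L]: (1)·0+(1)·0+(1)·1+(-2)·1+(1)·-2+(-1)·3 = -6
  [Θ]: (1)·1+(1)·0+(1)·0+(-2)·0+(1)·-1+(-1)·0 = 0
  [I]: (1)·0+(1)·1+(1)·0+(-2)·0+(1)·-2+(-1)·-1 = 0
⇒ L^-6

{"L": -6, "Θ": 0, "I": 0}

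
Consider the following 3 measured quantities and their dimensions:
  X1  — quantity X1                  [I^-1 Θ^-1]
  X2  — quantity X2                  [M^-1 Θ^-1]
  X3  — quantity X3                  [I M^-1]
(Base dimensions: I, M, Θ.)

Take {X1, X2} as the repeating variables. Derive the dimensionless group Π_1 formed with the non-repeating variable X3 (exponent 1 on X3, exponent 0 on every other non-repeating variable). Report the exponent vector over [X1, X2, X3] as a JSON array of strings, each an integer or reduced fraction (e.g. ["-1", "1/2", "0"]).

["1", "-1", "1"]

Exponent matrix [I,M,Θ] × [X1,X2,X3]:
  I: [-1  0  1]
  M: [ 0 -1 -1]
  Θ: [-1 -1  0]
Row reduction gives pivot columns X1,X2; rank = 2
Repeat: X1,X2; free: X3
RREF:
  r0: [   1    0   -1]
  r1: [   0    1    1]
  r2: [   0    0    0]
Fix exponent of X3 at 1; solve each RREF row for its pivot's exponent:
  r0: exp(X1) + (-1)·1 = 0 ⇒ exp(X1) = 1
  r1: exp(X2) + (1)·1 = 0 ⇒ exp(X2) = -1
Π_1 = X1 · X2^-1 · X3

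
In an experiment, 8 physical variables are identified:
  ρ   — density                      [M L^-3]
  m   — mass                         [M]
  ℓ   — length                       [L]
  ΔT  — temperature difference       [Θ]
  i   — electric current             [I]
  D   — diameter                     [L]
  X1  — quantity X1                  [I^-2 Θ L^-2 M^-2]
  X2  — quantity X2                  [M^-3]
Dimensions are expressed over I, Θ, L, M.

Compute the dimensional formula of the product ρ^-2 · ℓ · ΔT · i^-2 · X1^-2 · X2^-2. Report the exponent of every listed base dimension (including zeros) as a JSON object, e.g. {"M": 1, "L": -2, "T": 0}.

{"I": 2, "Θ": -1, "L": 11, "M": 8}

Write exponents as rows I,Θ,L,M / cols ρ,m,ℓ,ΔT,i,D,X1,X2:
  I: [ 0  0  0  0  1  0 -2  0]
  Θ: [ 0  0  0  1  0  0  1  0]
  L: [-3  0  1  0  0  1 -2  0]
  M: [ 1  1  0  0  0  0 -2 -3]
  [I]: (-2)·0+(1)·0+(1)·0+(-2)·1+(-2)·-2+(-2)·0 = 2
  [Θ]: (-2)·0+(1)·0+(1)·1+(-2)·0+(-2)·1+(-2)·0 = -1
  [L]: (-2)·-3+(1)·1+(1)·0+(-2)·0+(-2)·-2+(-2)·0 = 11
  [M]: (-2)·1+(1)·0+(1)·0+(-2)·0+(-2)·-2+(-2)·-3 = 8
⇒ I^2 Θ^-1 L^11 M^8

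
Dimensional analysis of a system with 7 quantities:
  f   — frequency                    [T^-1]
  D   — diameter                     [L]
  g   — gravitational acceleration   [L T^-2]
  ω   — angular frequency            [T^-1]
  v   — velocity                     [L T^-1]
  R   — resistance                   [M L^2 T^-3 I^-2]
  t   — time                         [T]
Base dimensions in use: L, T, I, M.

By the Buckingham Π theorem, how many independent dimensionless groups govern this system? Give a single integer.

Write exponents as rows L,T,I,M / cols f,D,g,ω,v,R,t:
  L: [ 0  1  1  0  1  2  0]
  T: [-1  0 -2 -1 -1 -3  1]
  I: [ 0  0  0  0  0 -2  0]
  M: [ 0  0  0  0  0  1  0]
RREF → pivots at {f,D,R} ⇒ r = 3
Π count = n − r = 7 − 3 = 4

4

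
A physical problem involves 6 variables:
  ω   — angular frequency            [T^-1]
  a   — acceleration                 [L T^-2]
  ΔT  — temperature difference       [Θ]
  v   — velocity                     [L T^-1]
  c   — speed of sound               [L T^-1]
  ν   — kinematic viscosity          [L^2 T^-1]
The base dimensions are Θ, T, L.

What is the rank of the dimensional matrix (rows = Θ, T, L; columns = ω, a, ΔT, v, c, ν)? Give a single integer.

Exponent matrix [Θ,T,L] × [ω,a,ΔT,v,c,ν]:
  Θ: [ 0  0  1  0  0  0]
  T: [-1 -2  0 -1 -1 -1]
  L: [ 0  1  0  1  1  2]
Row reduction gives pivot columns ω,a,ΔT; rank = 3

3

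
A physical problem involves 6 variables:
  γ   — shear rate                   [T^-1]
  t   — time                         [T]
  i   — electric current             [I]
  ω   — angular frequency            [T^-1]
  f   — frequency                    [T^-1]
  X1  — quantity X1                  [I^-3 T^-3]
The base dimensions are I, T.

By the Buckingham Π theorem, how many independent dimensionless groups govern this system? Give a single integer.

Dimensional matrix (I×T by γ×t×i×ω×f×X1):
  I: [ 0  0  1  0  0 -3]
  T: [-1  1  0 -1 -1 -3]
Echelon form has 2 nonzero rows (pivots: γ,i)
n=6, r=2 ⇒ 4 dimensionless groups

4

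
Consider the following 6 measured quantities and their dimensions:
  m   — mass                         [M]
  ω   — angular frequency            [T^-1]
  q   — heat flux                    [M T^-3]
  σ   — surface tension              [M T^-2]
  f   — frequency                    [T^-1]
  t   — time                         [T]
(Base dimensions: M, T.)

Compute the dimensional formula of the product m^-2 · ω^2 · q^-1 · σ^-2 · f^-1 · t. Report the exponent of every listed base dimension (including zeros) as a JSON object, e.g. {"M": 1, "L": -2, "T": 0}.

Exponent matrix [M,T] × [m,ω,q,σ,f,t]:
  M: [ 1  0  1  1  0  0]
  T: [ 0 -1 -3 -2 -1  1]
  [M]: (-2)·1+(2)·0+(-1)·1+(-2)·1+(-1)·0+(1)·0 = -5
  [T]: (-2)·0+(2)·-1+(-1)·-3+(-2)·-2+(-1)·-1+(1)·1 = 7
⇒ M^-5 T^7

{"M": -5, "T": 7}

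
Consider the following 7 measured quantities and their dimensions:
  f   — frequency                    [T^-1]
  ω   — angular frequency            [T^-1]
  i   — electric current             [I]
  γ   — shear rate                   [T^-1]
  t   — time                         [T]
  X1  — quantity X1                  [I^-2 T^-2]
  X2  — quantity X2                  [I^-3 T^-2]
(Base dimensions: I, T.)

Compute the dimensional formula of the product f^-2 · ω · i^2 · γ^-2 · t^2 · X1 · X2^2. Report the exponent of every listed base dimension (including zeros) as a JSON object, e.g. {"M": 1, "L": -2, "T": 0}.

Exponent matrix [I,T] × [f,ω,i,γ,t,X1,X2]:
  I: [ 0  0  1  0  0 -2 -3]
  T: [-1 -1  0 -1  1 -2 -2]
  [I]: (-2)·0+(1)·0+(2)·1+(-2)·0+(2)·0+(1)·-2+(2)·-3 = -6
  [T]: (-2)·-1+(1)·-1+(2)·0+(-2)·-1+(2)·1+(1)·-2+(2)·-2 = -1
⇒ I^-6 T^-1

{"I": -6, "T": -1}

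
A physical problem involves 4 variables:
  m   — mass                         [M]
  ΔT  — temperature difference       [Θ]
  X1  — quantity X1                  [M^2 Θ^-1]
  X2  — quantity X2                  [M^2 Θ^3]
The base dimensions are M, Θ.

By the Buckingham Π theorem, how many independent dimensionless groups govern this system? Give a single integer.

Dimensional matrix (M×Θ by m×ΔT×X1×X2):
  M: [ 1  0  2  2]
  Θ: [ 0  1 -1  3]
Row reduction gives pivot columns m,ΔT; rank = 2
4 vars − rank 2 = 2 Π groups

2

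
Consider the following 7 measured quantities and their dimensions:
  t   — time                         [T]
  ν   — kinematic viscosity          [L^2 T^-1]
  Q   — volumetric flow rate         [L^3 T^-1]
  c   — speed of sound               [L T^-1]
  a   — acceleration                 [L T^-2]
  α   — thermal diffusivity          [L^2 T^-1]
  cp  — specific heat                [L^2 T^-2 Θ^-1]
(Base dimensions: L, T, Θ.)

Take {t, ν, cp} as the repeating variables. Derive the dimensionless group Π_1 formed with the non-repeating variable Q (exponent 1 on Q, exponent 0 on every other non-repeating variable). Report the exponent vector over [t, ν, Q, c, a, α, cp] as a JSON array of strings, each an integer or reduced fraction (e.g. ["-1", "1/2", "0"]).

Dimensional matrix (L×T×Θ by t×ν×Q×c×a×α×cp):
  L: [ 0  2  3  1  1  2  2]
  T: [ 1 -1 -1 -1 -2 -1 -2]
  Θ: [ 0  0  0  0  0  0 -1]
RREF → pivots at {t,ν,cp} ⇒ r = 3
Repeat: t,ν,cp; free: Q,c,a,α
RREF:
  r0: [   1    0  1/2 -1/2 -3/2    0    0]
  r1: [   0    1  3/2  1/2  1/2    1    0]
  r2: [   0    0    0    0    0    0    1]
Fix exponent of Q at 1, c at 0, a at 0, α at 0; solve each RREF row for its pivot's exponent:
  r0: exp(t) + (1/2)·1 = 0 ⇒ exp(t) = -1/2
  r1: exp(ν) + (3/2)·1 = 0 ⇒ exp(ν) = -3/2
  r2: exp(cp) + (0)·1 = 0 ⇒ exp(cp) = 0
Π_1 = t^(-1/2) · ν^(-3/2) · Q

["-1/2", "-3/2", "1", "0", "0", "0", "0"]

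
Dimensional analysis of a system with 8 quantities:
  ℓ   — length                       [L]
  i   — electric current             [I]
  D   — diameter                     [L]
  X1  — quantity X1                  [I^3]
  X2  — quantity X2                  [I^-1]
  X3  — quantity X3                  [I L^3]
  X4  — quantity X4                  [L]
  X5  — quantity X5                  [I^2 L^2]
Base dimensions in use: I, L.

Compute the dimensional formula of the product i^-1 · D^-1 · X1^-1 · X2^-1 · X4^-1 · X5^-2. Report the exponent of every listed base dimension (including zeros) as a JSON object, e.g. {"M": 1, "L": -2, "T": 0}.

{"I": -7, "L": -6}

Exponent matrix [I,L] × [ℓ,i,D,X1,X2,X3,X4,X5]:
  I: [ 0  1  0  3 -1  1  0  2]
  L: [ 1  0  1  0  0  3  1  2]
  [I]: (-1)·1+(-1)·0+(-1)·3+(-1)·-1+(-1)·0+(-2)·2 = -7
  [L]: (-1)·0+(-1)·1+(-1)·0+(-1)·0+(-1)·1+(-2)·2 = -6
⇒ I^-7 L^-6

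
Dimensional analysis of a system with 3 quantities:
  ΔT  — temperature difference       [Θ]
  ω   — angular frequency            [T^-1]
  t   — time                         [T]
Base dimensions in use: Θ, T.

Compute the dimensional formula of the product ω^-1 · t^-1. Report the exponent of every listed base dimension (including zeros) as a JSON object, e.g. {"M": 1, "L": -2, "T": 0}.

{"Θ": 0, "T": 0}

Dimensional matrix (Θ×T by ΔT×ω×t):
  Θ: [ 1  0  0]
  T: [ 0 -1  1]
  [Θ]: (-1)·0+(-1)·0 = 0
  [T]: (-1)·-1+(-1)·1 = 0
⇒ 1 (dimensionless)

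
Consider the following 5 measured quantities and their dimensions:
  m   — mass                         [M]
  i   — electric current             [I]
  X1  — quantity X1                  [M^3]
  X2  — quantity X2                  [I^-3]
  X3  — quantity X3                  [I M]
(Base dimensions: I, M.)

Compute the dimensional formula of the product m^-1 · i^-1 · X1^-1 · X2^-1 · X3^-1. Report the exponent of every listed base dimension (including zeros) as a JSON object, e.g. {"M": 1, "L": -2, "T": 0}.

Exponent matrix [I,M] × [m,i,X1,X2,X3]:
  I: [ 0  1  0 -3  1]
  M: [ 1  0  3  0  1]
  [I]: (-1)·0+(-1)·1+(-1)·0+(-1)·-3+(-1)·1 = 1
  [M]: (-1)·1+(-1)·0+(-1)·3+(-1)·0+(-1)·1 = -5
⇒ I M^-5

{"I": 1, "M": -5}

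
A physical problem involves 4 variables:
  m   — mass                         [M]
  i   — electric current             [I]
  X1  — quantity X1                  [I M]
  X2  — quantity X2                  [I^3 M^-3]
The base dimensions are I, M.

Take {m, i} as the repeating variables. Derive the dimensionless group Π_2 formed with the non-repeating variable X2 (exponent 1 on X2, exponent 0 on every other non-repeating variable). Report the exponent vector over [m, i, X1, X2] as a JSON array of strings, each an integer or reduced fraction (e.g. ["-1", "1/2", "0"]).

["3", "-3", "0", "1"]

Write exponents as rows I,M / cols m,i,X1,X2:
  I: [ 0  1  1  3]
  M: [ 1  0  1 -3]
RREF → pivots at {m,i} ⇒ r = 2
Repeat: m,i; free: X1,X2
RREF:
  r0: [   1    0    1   -3]
  r1: [   0    1    1    3]
Fix exponent of X2 at 1, X1 at 0; solve each RREF row for its pivot's exponent:
  r0: exp(m) + (-3)·1 = 0 ⇒ exp(m) = 3
  r1: exp(i) + (3)·1 = 0 ⇒ exp(i) = -3
Π_2 = m^3 · i^-3 · X2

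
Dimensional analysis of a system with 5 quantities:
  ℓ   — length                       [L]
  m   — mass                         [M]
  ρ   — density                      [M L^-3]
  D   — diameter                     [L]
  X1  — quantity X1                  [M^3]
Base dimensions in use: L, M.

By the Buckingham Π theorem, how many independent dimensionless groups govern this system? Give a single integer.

3

Exponent matrix [L,M] × [ℓ,m,ρ,D,X1]:
  L: [ 1  0 -3  1  0]
  M: [ 0  1  1  0  3]
Row reduction gives pivot columns ℓ,m; rank = 2
n=5, r=2 ⇒ 3 dimensionless groups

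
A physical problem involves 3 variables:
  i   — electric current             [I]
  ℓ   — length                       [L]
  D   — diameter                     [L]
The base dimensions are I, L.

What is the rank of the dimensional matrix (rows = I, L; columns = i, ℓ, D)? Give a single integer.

2

Dimensional matrix (I×L by i×ℓ×D):
  I: [ 1  0  0]
  L: [ 0  1  1]
RREF → pivots at {i,ℓ} ⇒ r = 2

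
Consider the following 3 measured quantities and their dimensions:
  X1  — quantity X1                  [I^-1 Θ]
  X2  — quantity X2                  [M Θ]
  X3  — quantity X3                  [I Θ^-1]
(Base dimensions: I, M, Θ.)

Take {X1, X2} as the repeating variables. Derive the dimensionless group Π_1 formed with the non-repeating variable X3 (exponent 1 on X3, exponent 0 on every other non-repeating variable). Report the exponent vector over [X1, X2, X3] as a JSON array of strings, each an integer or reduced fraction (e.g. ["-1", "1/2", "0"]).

["1", "0", "1"]

Exponent matrix [I,M,Θ] × [X1,X2,X3]:
  I: [-1  0  1]
  M: [ 0  1  0]
  Θ: [ 1  1 -1]
Row reduction gives pivot columns X1,X2; rank = 2
Repeat: X1,X2; free: X3
RREF:
  r0: [   1    0   -1]
  r1: [   0    1    0]
  r2: [   0    0    0]
Fix exponent of X3 at 1; solve each RREF row for its pivot's exponent:
  r0: exp(X1) + (-1)·1 = 0 ⇒ exp(X1) = 1
  r1: exp(X2) + (0)·1 = 0 ⇒ exp(X2) = 0
Π_1 = X1 · X3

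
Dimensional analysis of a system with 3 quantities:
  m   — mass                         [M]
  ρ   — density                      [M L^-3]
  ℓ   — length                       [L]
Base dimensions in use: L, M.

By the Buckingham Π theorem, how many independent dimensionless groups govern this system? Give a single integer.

Exponent matrix [L,M] × [m,ρ,ℓ]:
  L: [ 0 -3  1]
  M: [ 1  1  0]
Row reduction gives pivot columns m,ρ; rank = 2
n=3, r=2 ⇒ 1 dimensionless group

1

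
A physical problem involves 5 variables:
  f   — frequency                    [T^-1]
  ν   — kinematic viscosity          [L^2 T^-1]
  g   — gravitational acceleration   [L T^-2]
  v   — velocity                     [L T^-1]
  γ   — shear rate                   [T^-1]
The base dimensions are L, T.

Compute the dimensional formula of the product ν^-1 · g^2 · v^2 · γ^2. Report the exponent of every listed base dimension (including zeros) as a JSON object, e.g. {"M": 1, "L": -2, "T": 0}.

{"L": 2, "T": -7}

Write exponents as rows L,T / cols f,ν,g,v,γ:
  L: [ 0  2  1  1  0]
  T: [-1 -1 -2 -1 -1]
  [L]: (-1)·2+(2)·1+(2)·1+(2)·0 = 2
  [T]: (-1)·-1+(2)·-2+(2)·-1+(2)·-1 = -7
⇒ L^2 T^-7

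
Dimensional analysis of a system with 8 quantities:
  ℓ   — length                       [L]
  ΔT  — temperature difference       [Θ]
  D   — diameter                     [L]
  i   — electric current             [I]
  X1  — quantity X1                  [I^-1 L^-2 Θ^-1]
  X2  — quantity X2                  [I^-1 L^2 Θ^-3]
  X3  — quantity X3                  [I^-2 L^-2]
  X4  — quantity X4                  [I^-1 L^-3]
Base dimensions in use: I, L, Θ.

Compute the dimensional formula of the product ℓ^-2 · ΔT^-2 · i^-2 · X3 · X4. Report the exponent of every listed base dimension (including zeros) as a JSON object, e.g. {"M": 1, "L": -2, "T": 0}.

Exponent matrix [I,L,Θ] × [ℓ,ΔT,D,i,X1,X2,X3,X4]:
  I: [ 0  0  0  1 -1 -1 -2 -1]
  L: [ 1  0  1  0 -2  2 -2 -3]
  Θ: [ 0  1  0  0 -1 -3  0  0]
  [I]: (-2)·0+(-2)·0+(-2)·1+(1)·-2+(1)·-1 = -5
  [L]: (-2)·1+(-2)·0+(-2)·0+(1)·-2+(1)·-3 = -7
  [Θ]: (-2)·0+(-2)·1+(-2)·0+(1)·0+(1)·0 = -2
⇒ I^-5 L^-7 Θ^-2

{"I": -5, "L": -7, "Θ": -2}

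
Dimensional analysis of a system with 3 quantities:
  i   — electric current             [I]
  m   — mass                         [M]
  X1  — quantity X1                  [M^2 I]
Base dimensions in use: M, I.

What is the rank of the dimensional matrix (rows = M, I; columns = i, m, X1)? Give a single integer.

2

Write exponents as rows M,I / cols i,m,X1:
  M: [ 0  1  2]
  I: [ 1  0  1]
Row reduction gives pivot columns i,m; rank = 2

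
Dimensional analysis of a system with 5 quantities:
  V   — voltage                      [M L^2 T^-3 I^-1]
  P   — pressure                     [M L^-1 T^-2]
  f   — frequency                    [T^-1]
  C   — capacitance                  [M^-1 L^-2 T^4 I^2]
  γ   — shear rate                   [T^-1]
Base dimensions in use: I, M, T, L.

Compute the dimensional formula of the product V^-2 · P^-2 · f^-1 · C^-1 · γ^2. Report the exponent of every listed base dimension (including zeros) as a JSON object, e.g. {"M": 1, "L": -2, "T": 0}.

{"I": 0, "M": -3, "T": 5, "L": 0}

Write exponents as rows I,M,T,L / cols V,P,f,C,γ:
  I: [-1  0  0  2  0]
  M: [ 1  1  0 -1  0]
  T: [-3 -2 -1  4 -1]
  L: [ 2 -1  0 -2  0]
  [I]: (-2)·-1+(-2)·0+(-1)·0+(-1)·2+(2)·0 = 0
  [M]: (-2)·1+(-2)·1+(-1)·0+(-1)·-1+(2)·0 = -3
  [T]: (-2)·-3+(-2)·-2+(-1)·-1+(-1)·4+(2)·-1 = 5
  [L]: (-2)·2+(-2)·-1+(-1)·0+(-1)·-2+(2)·0 = 0
⇒ M^-3 T^5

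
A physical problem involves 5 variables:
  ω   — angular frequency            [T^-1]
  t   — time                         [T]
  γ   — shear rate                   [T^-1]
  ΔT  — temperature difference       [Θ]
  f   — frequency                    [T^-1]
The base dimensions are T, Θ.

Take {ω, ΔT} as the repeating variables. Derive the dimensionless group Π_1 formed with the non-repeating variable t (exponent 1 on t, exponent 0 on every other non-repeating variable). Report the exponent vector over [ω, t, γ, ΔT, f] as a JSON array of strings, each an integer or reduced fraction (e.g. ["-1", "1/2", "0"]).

["1", "1", "0", "0", "0"]

Write exponents as rows T,Θ / cols ω,t,γ,ΔT,f:
  T: [-1  1 -1  0 -1]
  Θ: [ 0  0  0  1  0]
Echelon form has 2 nonzero rows (pivots: ω,ΔT)
Pivot set = {ω,ΔT}, free = {t,γ,f}
RREF:
  r0: [   1   -1    1    0    1]
  r1: [   0    0    0    1    0]
Fix exponent of t at 1, γ at 0, f at 0; solve each RREF row for its pivot's exponent:
  r0: exp(ω) + (-1)·1 = 0 ⇒ exp(ω) = 1
  r1: exp(ΔT) + (0)·1 = 0 ⇒ exp(ΔT) = 0
Π_1 = ω · t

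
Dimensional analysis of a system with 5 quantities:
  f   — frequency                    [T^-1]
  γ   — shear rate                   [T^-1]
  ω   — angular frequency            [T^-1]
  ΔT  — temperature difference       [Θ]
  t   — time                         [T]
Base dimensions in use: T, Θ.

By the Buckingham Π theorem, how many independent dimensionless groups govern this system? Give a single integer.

Dimensional matrix (T×Θ by f×γ×ω×ΔT×t):
  T: [-1 -1 -1  0  1]
  Θ: [ 0  0  0  1  0]
Row reduction gives pivot columns f,ΔT; rank = 2
5 vars − rank 2 = 3 Π groups

3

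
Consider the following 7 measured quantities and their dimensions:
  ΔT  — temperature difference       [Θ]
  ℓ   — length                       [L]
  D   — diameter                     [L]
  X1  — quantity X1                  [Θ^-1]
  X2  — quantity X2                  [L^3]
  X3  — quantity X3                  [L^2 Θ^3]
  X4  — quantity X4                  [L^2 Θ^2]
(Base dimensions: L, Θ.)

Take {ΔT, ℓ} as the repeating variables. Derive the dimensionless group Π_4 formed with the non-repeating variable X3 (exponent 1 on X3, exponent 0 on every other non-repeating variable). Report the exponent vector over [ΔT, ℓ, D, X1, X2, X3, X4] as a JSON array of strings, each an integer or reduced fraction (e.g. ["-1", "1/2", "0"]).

Dimensional matrix (L×Θ by ΔT×ℓ×D×X1×X2×X3×X4):
  L: [ 0  1  1  0  3  2  2]
  Θ: [ 1  0  0 -1  0  3  2]
Row reduction gives pivot columns ΔT,ℓ; rank = 2
Pivot set = {ΔT,ℓ}, free = {D,X1,X2,X3,X4}
RREF:
  r0: [   1    0    0   -1    0    3    2]
  r1: [   0    1    1    0    3    2    2]
Fix exponent of X3 at 1, D at 0, X1 at 0, X2 at 0, X4 at 0; solve each RREF row for its pivot's exponent:
  r0: exp(ΔT) + (3)·1 = 0 ⇒ exp(ΔT) = -3
  r1: exp(ℓ) + (2)·1 = 0 ⇒ exp(ℓ) = -2
Π_4 = ΔT^-3 · ℓ^-2 · X3

["-3", "-2", "0", "0", "0", "1", "0"]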